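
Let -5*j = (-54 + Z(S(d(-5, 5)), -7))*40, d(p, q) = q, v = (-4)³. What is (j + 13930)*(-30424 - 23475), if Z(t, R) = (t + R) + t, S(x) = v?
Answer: -832308358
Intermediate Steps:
v = -64
S(x) = -64
Z(t, R) = R + 2*t (Z(t, R) = (R + t) + t = R + 2*t)
j = 1512 (j = -(-54 + (-7 + 2*(-64)))*40/5 = -(-54 + (-7 - 128))*40/5 = -(-54 - 135)*40/5 = -(-189)*40/5 = -⅕*(-7560) = 1512)
(j + 13930)*(-30424 - 23475) = (1512 + 13930)*(-30424 - 23475) = 15442*(-53899) = -832308358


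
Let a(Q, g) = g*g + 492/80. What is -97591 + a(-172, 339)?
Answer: 346723/20 ≈ 17336.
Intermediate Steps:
a(Q, g) = 123/20 + g² (a(Q, g) = g² + 492*(1/80) = g² + 123/20 = 123/20 + g²)
-97591 + a(-172, 339) = -97591 + (123/20 + 339²) = -97591 + (123/20 + 114921) = -97591 + 2298543/20 = 346723/20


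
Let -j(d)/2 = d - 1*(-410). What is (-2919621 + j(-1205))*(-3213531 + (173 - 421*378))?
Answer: 9841047875376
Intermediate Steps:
j(d) = -820 - 2*d (j(d) = -2*(d - 1*(-410)) = -2*(d + 410) = -2*(410 + d) = -820 - 2*d)
(-2919621 + j(-1205))*(-3213531 + (173 - 421*378)) = (-2919621 + (-820 - 2*(-1205)))*(-3213531 + (173 - 421*378)) = (-2919621 + (-820 + 2410))*(-3213531 + (173 - 159138)) = (-2919621 + 1590)*(-3213531 - 158965) = -2918031*(-3372496) = 9841047875376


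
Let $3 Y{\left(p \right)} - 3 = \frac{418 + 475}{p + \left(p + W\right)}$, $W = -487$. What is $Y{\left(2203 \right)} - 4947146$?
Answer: $- \frac{58163582872}{11757} \approx -4.9471 \cdot 10^{6}$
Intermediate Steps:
$Y{\left(p \right)} = 1 + \frac{893}{3 \left(-487 + 2 p\right)}$ ($Y{\left(p \right)} = 1 + \frac{\left(418 + 475\right) \frac{1}{p + \left(p - 487\right)}}{3} = 1 + \frac{893 \frac{1}{p + \left(-487 + p\right)}}{3} = 1 + \frac{893 \frac{1}{-487 + 2 p}}{3} = 1 + \frac{893}{3 \left(-487 + 2 p\right)}$)
$Y{\left(2203 \right)} - 4947146 = \frac{2 \left(-284 + 3 \cdot 2203\right)}{3 \left(-487 + 2 \cdot 2203\right)} - 4947146 = \frac{2 \left(-284 + 6609\right)}{3 \left(-487 + 4406\right)} - 4947146 = \frac{2}{3} \cdot \frac{1}{3919} \cdot 6325 - 4947146 = \frac{12650}{11757} - 4947146 = - \frac{58163582872}{11757}$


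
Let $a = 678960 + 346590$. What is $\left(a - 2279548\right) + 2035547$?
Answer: $781549$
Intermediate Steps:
$a = 1025550$
$\left(a - 2279548\right) + 2035547 = \left(1025550 - 2279548\right) + 2035547 = -1253998 + 2035547 = 781549$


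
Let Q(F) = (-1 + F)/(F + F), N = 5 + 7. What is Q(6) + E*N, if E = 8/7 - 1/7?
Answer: 149/12 ≈ 12.417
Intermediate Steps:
N = 12
Q(F) = (-1 + F)/(2*F) (Q(F) = (-1 + F)/((2*F)) = (-1 + F)*(1/(2*F)) = (-1 + F)/(2*F))
E = 1 (E = 8*(⅐) - 1*⅐ = 8/7 - ⅐ = 1)
Q(6) + E*N = (½)*(-1 + 6)/6 + 1*12 = (½)*(⅙)*5 + 12 = 5/12 + 12 = 149/12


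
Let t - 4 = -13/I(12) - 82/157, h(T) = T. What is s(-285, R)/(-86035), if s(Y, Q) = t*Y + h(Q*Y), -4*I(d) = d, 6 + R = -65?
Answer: -565478/2701499 ≈ -0.20932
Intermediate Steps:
R = -71 (R = -6 - 65 = -71)
I(d) = -d/4
t = 3679/471 (t = 4 + (-13/((-1/4*12)) - 82/157) = 4 + (-13/(-3) - 82*1/157) = 4 + (-13*(-1/3) - 82/157) = 4 + (13/3 - 82/157) = 4 + 1795/471 = 3679/471 ≈ 7.8110)
s(Y, Q) = 3679*Y/471 + Q*Y
s(-285, R)/(-86035) = ((1/471)*(-285)*(3679 + 471*(-71)))/(-86035) = ((1/471)*(-285)*(3679 - 33441))*(-1/86035) = ((1/471)*(-285)*(-29762))*(-1/86035) = (2827390/157)*(-1/86035) = -565478/2701499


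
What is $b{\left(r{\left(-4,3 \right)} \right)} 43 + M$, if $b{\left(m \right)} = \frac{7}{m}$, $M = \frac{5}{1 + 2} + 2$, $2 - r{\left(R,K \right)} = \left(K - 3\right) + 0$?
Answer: $\frac{925}{6} \approx 154.17$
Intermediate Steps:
$r{\left(R,K \right)} = 5 - K$ ($r{\left(R,K \right)} = 2 - \left(\left(K - 3\right) + 0\right) = 2 - \left(\left(-3 + K\right) + 0\right) = 2 - \left(-3 + K\right) = 5 - K$)
$M = \frac{11}{3}$ ($M = \frac{5}{3} + 2 = \frac{11}{3} \approx 3.6667$)
$b{\left(r{\left(-4,3 \right)} \right)} 43 + M = \frac{7}{5 - 3} \cdot 43 + \frac{11}{3} = \frac{7}{2} \cdot 43 + \frac{11}{3} = \frac{301}{2} + \frac{11}{3} = \frac{925}{6}$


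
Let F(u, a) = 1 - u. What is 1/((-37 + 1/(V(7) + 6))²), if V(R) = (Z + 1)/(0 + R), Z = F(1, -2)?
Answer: 1849/2509056 ≈ 0.00073693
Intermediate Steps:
Z = 0 (Z = 1 - 1*1 = 1 - 1 = 0)
V(R) = 1/R (V(R) = (0 + 1)/(0 + R) = 1/R)
1/((-37 + 1/(V(7) + 6))²) = 1/((-37 + 1/(1/7 + 6))²) = 1/((-37 + 1/(⅐ + 6))²) = 1/((-37 + 1/(43/7))²) = 1/((-37 + 7/43)²) = 1/((-1584/43)²) = 1/(2509056/1849) = 1849/2509056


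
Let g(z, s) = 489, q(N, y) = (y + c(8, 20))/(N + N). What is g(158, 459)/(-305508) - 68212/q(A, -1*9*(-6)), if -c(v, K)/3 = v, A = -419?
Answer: 2910557197763/1527540 ≈ 1.9054e+6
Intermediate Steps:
c(v, K) = -3*v
q(N, y) = (-24 + y)/(2*N) (q(N, y) = (y - 3*8)/(N + N) = (y - 24)/((2*N)) = (-24 + y)*(1/(2*N)) = (-24 + y)/(2*N))
g(158, 459)/(-305508) - 68212/q(A, -1*9*(-6)) = 489/(-305508) - 68212*(-838/(-24 - 1*9*(-6))) = 489*(-1/305508) - 68212*(-838/(-24 - 9*(-6))) = -163/101836 - 68212*(-838/(-24 + 54)) = -163/101836 - 68212/((1/2)*(-1/419)*30) = -163/101836 - 68212/(-15/419) = -163/101836 - 68212*(-419/15) = -163/101836 + 28580828/15 = 2910557197763/1527540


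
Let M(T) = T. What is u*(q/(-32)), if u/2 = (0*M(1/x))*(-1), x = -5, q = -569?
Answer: 0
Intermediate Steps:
u = 0 (u = 2*((0/(-5))*(-1)) = 2*((0*(-⅕))*(-1)) = 2*(0*(-1)) = 2*0 = 0)
u*(q/(-32)) = 0*(-569/(-32)) = 0*(-569*(-1/32)) = 0*(569/32) = 0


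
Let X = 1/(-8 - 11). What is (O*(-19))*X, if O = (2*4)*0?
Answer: 0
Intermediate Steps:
X = -1/19 (X = 1/(-19) = -1/19 ≈ -0.052632)
O = 0 (O = 8*0 = 0)
(O*(-19))*X = (0*(-19))*(-1/19) = 0*(-1/19) = 0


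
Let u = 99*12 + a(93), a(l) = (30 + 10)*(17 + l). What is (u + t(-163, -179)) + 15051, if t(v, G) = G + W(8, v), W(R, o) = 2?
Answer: 20462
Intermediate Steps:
a(l) = 680 + 40*l (a(l) = 40*(17 + l) = 680 + 40*l)
u = 5588 (u = 99*12 + (680 + 40*93) = 1188 + (680 + 3720) = 1188 + 4400 = 5588)
t(v, G) = 2 + G (t(v, G) = G + 2 = 2 + G)
(u + t(-163, -179)) + 15051 = (5588 + (2 - 179)) + 15051 = (5588 - 177) + 15051 = 5411 + 15051 = 20462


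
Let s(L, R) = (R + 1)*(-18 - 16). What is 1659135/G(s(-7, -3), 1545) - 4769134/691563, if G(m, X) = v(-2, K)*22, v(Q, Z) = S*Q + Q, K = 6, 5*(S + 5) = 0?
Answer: 1146557010421/121715088 ≈ 9420.0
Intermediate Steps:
S = -5 (S = -5 + (⅕)*0 = -5 + 0 = -5)
v(Q, Z) = -4*Q (v(Q, Z) = -5*Q + Q = -4*Q)
s(L, R) = -34 - 34*R (s(L, R) = (1 + R)*(-34) = -34 - 34*R)
G(m, X) = 176 (G(m, X) = -4*(-2)*22 = 8*22 = 176)
1659135/G(s(-7, -3), 1545) - 4769134/691563 = 1659135/176 - 4769134/691563 = 1146557010421/121715088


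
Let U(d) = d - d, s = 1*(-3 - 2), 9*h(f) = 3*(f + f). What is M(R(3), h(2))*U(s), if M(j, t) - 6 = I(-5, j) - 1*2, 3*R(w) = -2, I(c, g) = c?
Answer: 0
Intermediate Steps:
h(f) = 2*f/3 (h(f) = (3*(f + f))/9 = (3*(2*f))/9 = (6*f)/9 = 2*f/3)
s = -5 (s = 1*(-5) = -5)
U(d) = 0
R(w) = -⅔ (R(w) = (⅓)*(-2) = -⅔)
M(j, t) = -1 (M(j, t) = 6 + (-5 - 1*2) = 6 + (-5 - 2) = 6 - 7 = -1)
M(R(3), h(2))*U(s) = -1*0 = 0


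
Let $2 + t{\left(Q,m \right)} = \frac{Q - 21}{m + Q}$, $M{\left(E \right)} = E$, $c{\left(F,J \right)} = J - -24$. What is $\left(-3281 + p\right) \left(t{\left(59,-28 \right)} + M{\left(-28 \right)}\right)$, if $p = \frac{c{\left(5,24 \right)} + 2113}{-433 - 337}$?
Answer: $\frac{1127724826}{11935} \approx 94489.0$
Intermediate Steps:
$c{\left(F,J \right)} = 24 + J$ ($c{\left(F,J \right)} = J + 24 = 24 + J$)
$p = - \frac{2161}{770}$ ($p = \frac{\left(24 + 24\right) + 2113}{-433 - 337} = \frac{48 + 2113}{-770} = 2161 \left(- \frac{1}{770}\right) = - \frac{2161}{770} \approx -2.8065$)
$t{\left(Q,m \right)} = -2 + \frac{-21 + Q}{Q + m}$ ($t{\left(Q,m \right)} = -2 + \frac{Q - 21}{m + Q} = -2 + \frac{-21 + Q}{Q + m}$)
$\left(-3281 + p\right) \left(t{\left(59,-28 \right)} + M{\left(-28 \right)}\right) = \left(-3281 - \frac{2161}{770}\right) \left(\frac{-21 - 59 - -56}{59 - 28} - 28\right) = - \frac{2528531 \left(\frac{-21 - 59 + 56}{31} - 28\right)}{770} = - \frac{2528531 \left(\frac{1}{31} \left(-24\right) - 28\right)}{770} = - \frac{2528531 \left(- \frac{24}{31} - 28\right)}{770} = \left(- \frac{2528531}{770}\right) \left(- \frac{892}{31}\right) = \frac{1127724826}{11935}$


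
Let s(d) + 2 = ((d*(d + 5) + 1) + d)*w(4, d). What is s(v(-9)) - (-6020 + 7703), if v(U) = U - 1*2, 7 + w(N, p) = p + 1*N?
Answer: -2469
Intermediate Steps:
w(N, p) = -7 + N + p (w(N, p) = -7 + (p + 1*N) = -7 + (p + N) = -7 + (N + p) = -7 + N + p)
v(U) = -2 + U (v(U) = U - 2 = -2 + U)
s(d) = -2 + (-3 + d)*(1 + d + d*(5 + d)) (s(d) = -2 + ((d*(d + 5) + 1) + d)*(-7 + 4 + d) = -2 + ((d*(5 + d) + 1) + d)*(-3 + d) = -2 + ((1 + d*(5 + d)) + d)*(-3 + d) = -2 + (1 + d + d*(5 + d))*(-3 + d) = -2 + (-3 + d)*(1 + d + d*(5 + d)))
s(v(-9)) - (-6020 + 7703) = (-5 + (-2 - 9)**3 - 17*(-2 - 9) + 3*(-2 - 9)**2) - (-6020 + 7703) = (-5 + (-11)**3 - 17*(-11) + 3*(-11)**2) - 1*1683 = (-5 - 1331 + 187 + 3*121) - 1683 = (-5 - 1331 + 187 + 363) - 1683 = -786 - 1683 = -2469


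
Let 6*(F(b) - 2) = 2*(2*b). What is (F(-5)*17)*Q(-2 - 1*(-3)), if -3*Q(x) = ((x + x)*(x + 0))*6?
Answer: 272/3 ≈ 90.667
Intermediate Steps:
F(b) = 2 + 2*b/3 (F(b) = 2 + (2*(2*b))/6 = 2 + (4*b)/6 = 2 + 2*b/3)
Q(x) = -4*x² (Q(x) = -(x + x)*(x + 0)*6/3 = -(2*x)*x*6/3 = -2*x²*6/3 = -4*x²)
(F(-5)*17)*Q(-2 - 1*(-3)) = ((2 + (⅔)*(-5))*17)*(-4*(-2 - 1*(-3))²) = ((2 - 10/3)*17)*(-4*(-2 + 3)²) = (-4/3*17)*(-4*1²) = -(-272)/3 = -68/3*(-4) = 272/3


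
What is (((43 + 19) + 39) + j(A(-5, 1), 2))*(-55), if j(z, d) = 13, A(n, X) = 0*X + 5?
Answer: -6270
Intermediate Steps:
A(n, X) = 5 (A(n, X) = 0 + 5 = 5)
(((43 + 19) + 39) + j(A(-5, 1), 2))*(-55) = (((43 + 19) + 39) + 13)*(-55) = ((62 + 39) + 13)*(-55) = (101 + 13)*(-55) = 114*(-55) = -6270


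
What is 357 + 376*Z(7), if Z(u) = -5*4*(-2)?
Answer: 15397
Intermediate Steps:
Z(u) = 40 (Z(u) = -20*(-2) = 40)
357 + 376*Z(7) = 357 + 376*40 = 357 + 15040 = 15397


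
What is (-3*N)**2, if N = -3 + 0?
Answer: 81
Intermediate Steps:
N = -3
(-3*N)**2 = (-3*(-3))**2 = 9**2 = 81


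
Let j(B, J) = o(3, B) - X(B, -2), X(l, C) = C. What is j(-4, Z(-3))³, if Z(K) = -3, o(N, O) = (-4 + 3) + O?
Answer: -27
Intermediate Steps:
o(N, O) = -1 + O
j(B, J) = 1 + B (j(B, J) = (-1 + B) - 1*(-2) = (-1 + B) + 2 = 1 + B)
j(-4, Z(-3))³ = (1 - 4)³ = (-3)³ = -27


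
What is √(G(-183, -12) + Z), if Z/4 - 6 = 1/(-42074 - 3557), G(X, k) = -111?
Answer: I*√181150552531/45631 ≈ 9.3274*I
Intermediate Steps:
Z = 1095140/45631 (Z = 24 + 4/(-42074 - 3557) = 24 + 4/(-45631) = 24 + 4*(-1/45631) = 24 - 4/45631 = 1095140/45631 ≈ 24.000)
√(G(-183, -12) + Z) = √(-111 + 1095140/45631) = √(-3969901/45631) = I*√181150552531/45631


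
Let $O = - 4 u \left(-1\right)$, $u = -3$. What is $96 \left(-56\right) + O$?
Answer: $-5388$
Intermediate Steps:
$O = -12$ ($O = \left(-4\right) \left(-3\right) \left(-1\right) = 12 \left(-1\right) = -12$)
$96 \left(-56\right) + O = 96 \left(-56\right) - 12 = -5376 - 12 = -5388$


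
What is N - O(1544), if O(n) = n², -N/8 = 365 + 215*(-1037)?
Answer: -603216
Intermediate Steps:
N = 1780720 (N = -8*(365 + 215*(-1037)) = -8*(365 - 222955) = -8*(-222590) = 1780720)
N - O(1544) = 1780720 - 1*1544² = 1780720 - 1*2383936 = 1780720 - 2383936 = -603216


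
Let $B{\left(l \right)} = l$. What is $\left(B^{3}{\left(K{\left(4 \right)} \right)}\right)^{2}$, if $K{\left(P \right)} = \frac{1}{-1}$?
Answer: $1$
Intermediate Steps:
$K{\left(P \right)} = -1$
$\left(B^{3}{\left(K{\left(4 \right)} \right)}\right)^{2} = \left(\left(-1\right)^{3}\right)^{2} = \left(-1\right)^{2} = 1$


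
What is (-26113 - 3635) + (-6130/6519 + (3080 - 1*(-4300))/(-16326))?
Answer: -175900213984/5912733 ≈ -29749.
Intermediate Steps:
(-26113 - 3635) + (-6130/6519 + (3080 - 1*(-4300))/(-16326)) = -29748 + (-6130*1/6519 + (3080 + 4300)*(-1/16326)) = -29748 + (-6130/6519 + 7380*(-1/16326)) = -29748 + (-6130/6519 - 410/907) = -29748 - 8232700/5912733 = -175900213984/5912733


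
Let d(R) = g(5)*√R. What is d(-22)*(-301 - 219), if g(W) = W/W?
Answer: -520*I*√22 ≈ -2439.0*I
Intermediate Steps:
g(W) = 1
d(R) = √R (d(R) = 1*√R = √R)
d(-22)*(-301 - 219) = √(-22)*(-301 - 219) = (I*√22)*(-520) = -520*I*√22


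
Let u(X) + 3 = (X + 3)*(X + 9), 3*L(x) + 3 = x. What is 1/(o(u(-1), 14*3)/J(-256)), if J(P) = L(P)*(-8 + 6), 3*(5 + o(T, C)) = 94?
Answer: 518/79 ≈ 6.5570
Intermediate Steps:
L(x) = -1 + x/3
u(X) = -3 + (3 + X)*(9 + X) (u(X) = -3 + (X + 3)*(X + 9) = -3 + (3 + X)*(9 + X))
o(T, C) = 79/3 (o(T, C) = -5 + (⅓)*94 = -5 + 94/3 = 79/3)
J(P) = 2 - 2*P/3 (J(P) = (-1 + P/3)*(-8 + 6) = (-1 + P/3)*(-2) = 2 - 2*P/3)
1/(o(u(-1), 14*3)/J(-256)) = 1/(79/(3*(2 - ⅔*(-256)))) = 1/(79/(3*(2 + 512/3))) = 1/(79/(3*(518/3))) = 1/((79/3)*(3/518)) = 1/(79/518) = 518/79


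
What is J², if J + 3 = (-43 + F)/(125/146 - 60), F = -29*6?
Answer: 33373729/74563225 ≈ 0.44759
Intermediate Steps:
F = -174
J = 5777/8635 (J = -3 + (-43 - 174)/(125/146 - 60) = -3 - 217/(125*(1/146) - 60) = -3 - 217/(125/146 - 60) = -3 - 217/(-8635/146) = -3 - 217*(-146/8635) = -3 + 31682/8635 = 5777/8635 ≈ 0.66902)
J² = (5777/8635)² = 33373729/74563225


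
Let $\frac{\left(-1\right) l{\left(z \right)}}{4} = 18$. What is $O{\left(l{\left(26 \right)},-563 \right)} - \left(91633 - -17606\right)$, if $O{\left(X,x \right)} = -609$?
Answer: $-109848$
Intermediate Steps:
$l{\left(z \right)} = -72$ ($l{\left(z \right)} = \left(-4\right) 18 = -72$)
$O{\left(l{\left(26 \right)},-563 \right)} - \left(91633 - -17606\right) = -609 - \left(91633 - -17606\right) = -609 - \left(91633 + 17606\right) = -609 - 109239 = -109848$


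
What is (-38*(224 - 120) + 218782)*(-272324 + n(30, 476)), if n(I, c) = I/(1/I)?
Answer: -58310017920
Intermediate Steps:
n(I, c) = I² (n(I, c) = I*I = I²)
(-38*(224 - 120) + 218782)*(-272324 + n(30, 476)) = (-38*(224 - 120) + 218782)*(-272324 + 30²) = (-38*104 + 218782)*(-272324 + 900) = (-3952 + 218782)*(-271424) = 214830*(-271424) = -58310017920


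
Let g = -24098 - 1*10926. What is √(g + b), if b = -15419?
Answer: I*√50443 ≈ 224.6*I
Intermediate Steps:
g = -35024 (g = -24098 - 10926 = -35024)
√(g + b) = √(-35024 - 15419) = √(-50443) = I*√50443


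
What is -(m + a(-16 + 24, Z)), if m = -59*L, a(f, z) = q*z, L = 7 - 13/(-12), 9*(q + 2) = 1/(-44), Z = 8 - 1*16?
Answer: 182515/396 ≈ 460.90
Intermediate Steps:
Z = -8 (Z = 8 - 16 = -8)
q = -793/396 (q = -2 + (⅑)/(-44) = -2 + (⅑)*(-1/44) = -2 - 1/396 = -793/396 ≈ -2.0025)
L = 97/12 (L = 7 - 13*(-1)/12 = 7 - 1*(-13/12) = 7 + 13/12 = 97/12 ≈ 8.0833)
a(f, z) = -793*z/396
m = -5723/12 (m = -59*97/12 = -5723/12 ≈ -476.92)
-(m + a(-16 + 24, Z)) = -(-5723/12 - 793/396*(-8)) = -(-5723/12 + 1586/99) = -1*(-182515/396) = 182515/396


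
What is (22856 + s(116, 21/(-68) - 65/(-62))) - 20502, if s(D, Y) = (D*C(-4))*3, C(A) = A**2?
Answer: 7922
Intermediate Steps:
s(D, Y) = 48*D (s(D, Y) = (D*(-4)**2)*3 = (D*16)*3 = (16*D)*3 = 48*D)
(22856 + s(116, 21/(-68) - 65/(-62))) - 20502 = (22856 + 48*116) - 20502 = (22856 + 5568) - 20502 = 28424 - 20502 = 7922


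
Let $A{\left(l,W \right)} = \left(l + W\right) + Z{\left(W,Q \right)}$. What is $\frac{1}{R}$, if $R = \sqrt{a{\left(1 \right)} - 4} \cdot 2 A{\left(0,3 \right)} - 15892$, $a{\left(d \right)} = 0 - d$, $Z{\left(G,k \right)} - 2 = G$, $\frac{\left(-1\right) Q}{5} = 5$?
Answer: $- \frac{3973}{63139236} - \frac{i \sqrt{5}}{15784809} \approx -6.2924 \cdot 10^{-5} - 1.4166 \cdot 10^{-7} i$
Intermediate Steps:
$Q = -25$ ($Q = \left(-5\right) 5 = -25$)
$Z{\left(G,k \right)} = 2 + G$
$a{\left(d \right)} = - d$
$A{\left(l,W \right)} = 2 + l + 2 W$ ($A{\left(l,W \right)} = \left(l + W\right) + \left(2 + W\right) = \left(W + l\right) + \left(2 + W\right) = 2 + l + 2 W$)
$R = -15892 + 16 i \sqrt{5}$ ($R = \sqrt{\left(-1\right) 1 - 4} \cdot 2 \left(2 + 0 + 2 \cdot 3\right) - 15892 = \sqrt{-1 - 4} \cdot 2 \left(2 + 0 + 6\right) - 15892 = \sqrt{-5} \cdot 2 \cdot 8 - 15892 = i \sqrt{5} \cdot 2 \cdot 8 - 15892 = 2 i \sqrt{5} \cdot 8 - 15892 = 16 i \sqrt{5} - 15892 = -15892 + 16 i \sqrt{5} \approx -15892.0 + 35.777 i$)
$\frac{1}{R} = \frac{1}{-15892 + 16 i \sqrt{5}}$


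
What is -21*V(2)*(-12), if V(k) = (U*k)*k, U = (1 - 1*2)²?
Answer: 1008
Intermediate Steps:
U = 1 (U = (1 - 2)² = (-1)² = 1)
V(k) = k² (V(k) = (1*k)*k = k*k = k²)
-21*V(2)*(-12) = -21*2²*(-12) = -21*4*(-12) = -84*(-12) = 1008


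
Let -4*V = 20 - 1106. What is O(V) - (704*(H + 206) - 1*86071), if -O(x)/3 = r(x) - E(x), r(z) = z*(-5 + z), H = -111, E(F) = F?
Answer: -788235/4 ≈ -1.9706e+5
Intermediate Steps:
V = 543/2 (V = -(20 - 1106)/4 = -¼*(-1086) = 543/2 ≈ 271.50)
O(x) = 3*x - 3*x*(-5 + x) (O(x) = -3*(x*(-5 + x) - x) = -3*(-x + x*(-5 + x)) = 3*x - 3*x*(-5 + x))
O(V) - (704*(H + 206) - 1*86071) = 3*(543/2)*(6 - 1*543/2) - (704*(-111 + 206) - 1*86071) = 3*(543/2)*(6 - 543/2) - (704*95 - 86071) = 3*(543/2)*(-531/2) - (66880 - 86071) = -864999/4 - 1*(-19191) = -864999/4 + 19191 = -788235/4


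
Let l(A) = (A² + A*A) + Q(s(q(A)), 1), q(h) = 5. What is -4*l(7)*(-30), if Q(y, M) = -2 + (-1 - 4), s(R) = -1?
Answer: 10920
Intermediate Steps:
Q(y, M) = -7 (Q(y, M) = -2 - 5 = -7)
l(A) = -7 + 2*A² (l(A) = (A² + A*A) - 7 = (A² + A²) - 7 = 2*A² - 7 = -7 + 2*A²)
-4*l(7)*(-30) = -4*(-7 + 2*7²)*(-30) = -4*(-7 + 2*49)*(-30) = -4*(-7 + 98)*(-30) = -4*91*(-30) = -364*(-30) = 10920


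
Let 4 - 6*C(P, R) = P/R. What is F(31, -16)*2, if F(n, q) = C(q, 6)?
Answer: 20/9 ≈ 2.2222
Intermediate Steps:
C(P, R) = ⅔ - P/(6*R)
F(n, q) = ⅔ - q/36 (F(n, q) = (⅙)*(-q + 4*6)/6 = (⅙)*(⅙)*(-q + 24) = (⅙)*(⅙)*(24 - q) = ⅔ - q/36)
F(31, -16)*2 = (⅔ - 1/36*(-16))*2 = (⅔ + 4/9)*2 = (10/9)*2 = 20/9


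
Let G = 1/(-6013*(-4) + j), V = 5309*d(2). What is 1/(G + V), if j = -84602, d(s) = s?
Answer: 60550/642919899 ≈ 9.4180e-5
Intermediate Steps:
V = 10618 (V = 5309*2 = 10618)
G = -1/60550 (G = 1/(-6013*(-4) - 84602) = 1/(24052 - 84602) = 1/(-60550) = -1/60550 ≈ -1.6515e-5)
1/(G + V) = 1/(-1/60550 + 10618) = 1/(642919899/60550) = 60550/642919899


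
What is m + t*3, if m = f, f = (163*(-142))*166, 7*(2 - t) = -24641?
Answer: -26821687/7 ≈ -3.8317e+6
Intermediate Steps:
t = 24655/7 (t = 2 - 1/7*(-24641) = 2 + 24641/7 = 24655/7 ≈ 3522.1)
f = -3842236 (f = -23146*166 = -3842236)
m = -3842236
m + t*3 = -3842236 + (24655/7)*3 = -3842236 + 73965/7 = -26821687/7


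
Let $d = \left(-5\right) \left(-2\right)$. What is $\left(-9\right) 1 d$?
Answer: $-90$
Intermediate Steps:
$d = 10$
$\left(-9\right) 1 d = \left(-9\right) 1 \cdot 10 = \left(-9\right) 10 = -90$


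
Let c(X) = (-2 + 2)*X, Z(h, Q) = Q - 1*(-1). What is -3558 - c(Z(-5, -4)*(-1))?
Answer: -3558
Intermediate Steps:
Z(h, Q) = 1 + Q (Z(h, Q) = Q + 1 = 1 + Q)
c(X) = 0 (c(X) = 0*X = 0)
-3558 - c(Z(-5, -4)*(-1)) = -3558 - 1*0 = -3558 + 0 = -3558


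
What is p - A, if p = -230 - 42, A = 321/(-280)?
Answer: -75839/280 ≈ -270.85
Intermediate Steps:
A = -321/280 (A = 321*(-1/280) = -321/280 ≈ -1.1464)
p = -272
p - A = -272 - 1*(-321/280) = -272 + 321/280 = -75839/280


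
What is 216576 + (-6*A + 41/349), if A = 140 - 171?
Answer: 75649979/349 ≈ 2.1676e+5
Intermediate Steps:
A = -31
216576 + (-6*A + 41/349) = 216576 + (-6*(-31) + 41/349) = 216576 + (186 + 41*(1/349)) = 216576 + (186 + 41/349) = 216576 + 64955/349 = 75649979/349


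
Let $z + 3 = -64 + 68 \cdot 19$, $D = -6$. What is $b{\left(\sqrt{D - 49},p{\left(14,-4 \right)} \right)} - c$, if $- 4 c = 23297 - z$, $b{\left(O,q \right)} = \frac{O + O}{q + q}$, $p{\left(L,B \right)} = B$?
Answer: $5518 - \frac{i \sqrt{55}}{4} \approx 5518.0 - 1.854 i$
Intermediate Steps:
$z = 1225$ ($z = -3 + \left(-64 + 68 \cdot 19\right) = -3 + \left(-64 + 1292\right) = -3 + 1228 = 1225$)
$b{\left(O,q \right)} = \frac{O}{q}$ ($b{\left(O,q \right)} = \frac{2 O}{2 q} = 2 O \frac{1}{2 q} = \frac{O}{q}$)
$c = -5518$ ($c = - \frac{23297 - 1225}{4} = \left(- \frac{1}{4}\right) 22072 = -5518$)
$b{\left(\sqrt{D - 49},p{\left(14,-4 \right)} \right)} - c = \frac{\sqrt{-6 - 49}}{-4} - -5518 = \sqrt{-55} \left(- \frac{1}{4}\right) + 5518 = i \sqrt{55} \left(- \frac{1}{4}\right) + 5518 = - \frac{i \sqrt{55}}{4} + 5518 = 5518 - \frac{i \sqrt{55}}{4}$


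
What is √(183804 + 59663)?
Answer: √243467 ≈ 493.42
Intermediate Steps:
√(183804 + 59663) = √243467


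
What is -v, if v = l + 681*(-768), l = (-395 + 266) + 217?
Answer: 522920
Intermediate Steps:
l = 88 (l = -129 + 217 = 88)
v = -522920 (v = 88 + 681*(-768) = 88 - 523008 = -522920)
-v = -1*(-522920) = 522920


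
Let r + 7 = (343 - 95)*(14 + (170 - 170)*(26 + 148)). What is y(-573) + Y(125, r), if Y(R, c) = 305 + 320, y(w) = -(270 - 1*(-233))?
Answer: 122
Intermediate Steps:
y(w) = -503 (y(w) = -(270 + 233) = -1*503 = -503)
r = 3465 (r = -7 + (343 - 95)*(14 + (170 - 170)*(26 + 148)) = -7 + 248*(14 + 0*174) = -7 + 248*(14 + 0) = -7 + 248*14 = -7 + 3472 = 3465)
Y(R, c) = 625
y(-573) + Y(125, r) = -503 + 625 = 122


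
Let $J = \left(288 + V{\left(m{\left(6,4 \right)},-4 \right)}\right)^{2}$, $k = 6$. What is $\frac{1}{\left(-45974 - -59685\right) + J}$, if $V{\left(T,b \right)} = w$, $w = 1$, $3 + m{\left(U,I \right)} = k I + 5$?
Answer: $\frac{1}{97232} \approx 1.0285 \cdot 10^{-5}$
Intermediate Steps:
$m{\left(U,I \right)} = 2 + 6 I$ ($m{\left(U,I \right)} = -3 + \left(6 I + 5\right) = -3 + \left(5 + 6 I\right) = 2 + 6 I$)
$V{\left(T,b \right)} = 1$
$J = 83521$ ($J = \left(288 + 1\right)^{2} = 289^{2} = 83521$)
$\frac{1}{\left(-45974 - -59685\right) + J} = \frac{1}{\left(-45974 - -59685\right) + 83521} = \frac{1}{\left(-45974 + 59685\right) + 83521} = \frac{1}{13711 + 83521} = \frac{1}{97232}$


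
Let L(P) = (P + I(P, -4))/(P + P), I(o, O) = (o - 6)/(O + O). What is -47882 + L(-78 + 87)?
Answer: -2298313/48 ≈ -47882.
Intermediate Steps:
I(o, O) = (-6 + o)/(2*O) (I(o, O) = (-6 + o)/((2*O)) = (-6 + o)*(1/(2*O)) = (-6 + o)/(2*O))
L(P) = (¾ + 7*P/8)/(2*P) (L(P) = (P + (½)*(-6 + P)/(-4))/(P + P) = (P + (½)*(-¼)*(-6 + P))/((2*P)) = (P + (¾ - P/8))*(1/(2*P)) = (¾ + 7*P/8)*(1/(2*P)) = (¾ + 7*P/8)/(2*P))
-47882 + L(-78 + 87) = -47882 + (6 + 7*(-78 + 87))/(16*(-78 + 87)) = -47882 + (1/16)*(6 + 7*9)/9 = -47882 + (1/16)*(⅑)*(6 + 63) = -47882 + (1/16)*(⅑)*69 = -47882 + 23/48 = -2298313/48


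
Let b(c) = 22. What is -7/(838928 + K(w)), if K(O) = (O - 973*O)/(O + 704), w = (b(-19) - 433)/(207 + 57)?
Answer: -144235/17286155828 ≈ -8.3440e-6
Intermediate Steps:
w = -137/88 (w = (22 - 433)/(207 + 57) = -411/264 = -411*1/264 = -137/88 ≈ -1.5568)
K(O) = -972*O/(704 + O) (K(O) = (-972*O)/(704 + O) = -972*O/(704 + O))
-7/(838928 + K(w)) = -7/(838928 - 972*(-137/88)/(704 - 137/88)) = -7/(838928 - 972*(-137/88)/61815/88) = -7/(838928 - 972*(-137/88)*88/61815) = -7/(838928 + 44388/20605) = -7/17286155828/20605 = -7*20605/17286155828 = -144235/17286155828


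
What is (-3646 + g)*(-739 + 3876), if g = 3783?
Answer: 429769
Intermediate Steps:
(-3646 + g)*(-739 + 3876) = (-3646 + 3783)*(-739 + 3876) = 137*3137 = 429769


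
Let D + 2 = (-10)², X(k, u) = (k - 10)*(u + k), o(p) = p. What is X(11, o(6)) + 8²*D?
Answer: 6289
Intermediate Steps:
X(k, u) = (-10 + k)*(k + u)
D = 98 (D = -2 + (-10)² = -2 + 100 = 98)
X(11, o(6)) + 8²*D = (11² - 10*11 - 10*6 + 11*6) + 8²*98 = (121 - 110 - 60 + 66) + 64*98 = 17 + 6272 = 6289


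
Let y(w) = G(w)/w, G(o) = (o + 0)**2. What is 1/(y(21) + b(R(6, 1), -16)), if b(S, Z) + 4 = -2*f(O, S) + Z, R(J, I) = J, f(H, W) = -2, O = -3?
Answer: 1/5 ≈ 0.20000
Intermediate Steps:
G(o) = o**2
y(w) = w (y(w) = w**2/w = w)
b(S, Z) = Z (b(S, Z) = -4 + (-2*(-2) + Z) = -4 + (4 + Z) = Z)
1/(y(21) + b(R(6, 1), -16)) = 1/(21 - 16) = 1/5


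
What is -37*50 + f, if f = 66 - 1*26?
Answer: -1810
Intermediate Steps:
f = 40 (f = 66 - 26 = 40)
-37*50 + f = -37*50 + 40 = -1850 + 40 = -1810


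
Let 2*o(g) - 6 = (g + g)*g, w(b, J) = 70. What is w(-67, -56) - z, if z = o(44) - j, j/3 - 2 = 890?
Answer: 807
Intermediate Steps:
o(g) = 3 + g**2 (o(g) = 3 + ((g + g)*g)/2 = 3 + ((2*g)*g)/2 = 3 + (2*g**2)/2 = 3 + g**2)
j = 2676 (j = 6 + 3*890 = 6 + 2670 = 2676)
z = -737 (z = (3 + 44**2) - 1*2676 = (3 + 1936) - 2676 = 1939 - 2676 = -737)
w(-67, -56) - z = 70 - 1*(-737) = 70 + 737 = 807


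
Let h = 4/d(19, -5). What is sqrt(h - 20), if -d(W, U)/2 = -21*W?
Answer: I*sqrt(3183222)/399 ≈ 4.4716*I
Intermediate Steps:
d(W, U) = 42*W (d(W, U) = -(-42)*W = 42*W)
h = 2/399 (h = 4/((42*19)) = 4/798 = 4*(1/798) = 2/399 ≈ 0.0050125)
sqrt(h - 20) = sqrt(2/399 - 20) = sqrt(-7978/399) = I*sqrt(3183222)/399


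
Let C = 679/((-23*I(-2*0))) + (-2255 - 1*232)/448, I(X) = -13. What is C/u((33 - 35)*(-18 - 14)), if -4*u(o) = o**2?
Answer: 439421/137166848 ≈ 0.0032036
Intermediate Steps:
C = -439421/133952 (C = 679/((-23*(-13))) + (-2255 - 1*232)/448 = 679/299 + (-2255 - 232)*(1/448) = 679*(1/299) - 2487*1/448 = 679/299 - 2487/448 = -439421/133952 ≈ -3.2804)
u(o) = -o**2/4
C/u((33 - 35)*(-18 - 14)) = -439421*(-4/((-18 - 14)**2*(33 - 35)**2))/133952 = -439421/(133952*((-(-2*(-32))**2/4))) = -439421/(133952*((-1/4*64**2))) = -439421/(133952*((-1/4*4096))) = -439421/133952/(-1024) = -439421/133952*(-1/1024) = 439421/137166848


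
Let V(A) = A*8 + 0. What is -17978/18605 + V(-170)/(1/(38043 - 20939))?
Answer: -432779109178/18605 ≈ -2.3261e+7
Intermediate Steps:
V(A) = 8*A (V(A) = 8*A + 0 = 8*A)
-17978/18605 + V(-170)/(1/(38043 - 20939)) = -17978/18605 + (8*(-170))/(1/(38043 - 20939)) = -17978*1/18605 - 1360/(1/17104) = -17978/18605 - 1360/1/17104 = -17978/18605 - 1360*17104 = -17978/18605 - 23261440 = -432779109178/18605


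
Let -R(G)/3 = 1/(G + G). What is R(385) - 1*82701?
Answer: -63679773/770 ≈ -82701.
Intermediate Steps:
R(G) = -3/(2*G) (R(G) = -3/(G + G) = -3*1/(2*G) = -3/(2*G))
R(385) - 1*82701 = -3/2/385 - 1*82701 = -3/2*1/385 - 82701 = -3/770 - 82701 = -63679773/770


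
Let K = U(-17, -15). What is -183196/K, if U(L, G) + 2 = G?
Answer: 183196/17 ≈ 10776.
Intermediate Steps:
U(L, G) = -2 + G
K = -17 (K = -2 - 15 = -17)
-183196/K = -183196/(-17) = -183196*(-1)/17 = -338*(-542/17) = 183196/17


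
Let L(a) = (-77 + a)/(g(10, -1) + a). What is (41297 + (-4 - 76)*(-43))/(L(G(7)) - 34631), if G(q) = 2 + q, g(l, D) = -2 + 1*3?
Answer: -223685/173189 ≈ -1.2916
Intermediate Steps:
g(l, D) = 1 (g(l, D) = -2 + 3 = 1)
L(a) = (-77 + a)/(1 + a)
(41297 + (-4 - 76)*(-43))/(L(G(7)) - 34631) = (41297 + (-4 - 76)*(-43))/((-77 + (2 + 7))/(1 + (2 + 7)) - 34631) = (41297 - 80*(-43))/((-77 + 9)/(1 + 9) - 34631) = (41297 + 3440)/(-68/10 - 34631) = 44737/((1/10)*(-68) - 34631) = 44737/(-34/5 - 34631) = 44737/(-173189/5) = 44737*(-5/173189) = -223685/173189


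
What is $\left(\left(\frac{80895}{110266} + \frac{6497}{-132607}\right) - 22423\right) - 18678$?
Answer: $- \frac{600970597486599}{14622043462} \approx -41100.0$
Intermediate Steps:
$\left(\left(\frac{80895}{110266} + \frac{6497}{-132607}\right) - 22423\right) - 18678 = \left(\left(80895 \cdot \frac{1}{110266} + 6497 \left(- \frac{1}{132607}\right)\right) - 22423\right) - 18678 = \left(\left(\frac{80895}{110266} - \frac{6497}{132607}\right) - 22423\right) - 18678 = \left(\frac{10010845063}{14622043462} - 22423\right) - 18678 = - \frac{327860069703363}{14622043462} - 18678 = - \frac{600970597486599}{14622043462}$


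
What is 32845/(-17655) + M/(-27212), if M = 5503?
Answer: -198186721/96085572 ≈ -2.0626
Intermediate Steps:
32845/(-17655) + M/(-27212) = 32845/(-17655) + 5503/(-27212) = 32845*(-1/17655) + 5503*(-1/27212) = -6569/3531 - 5503/27212 = -198186721/96085572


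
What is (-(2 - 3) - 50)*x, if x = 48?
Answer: -2352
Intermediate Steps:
(-(2 - 3) - 50)*x = (-(2 - 3) - 50)*48 = (-1*(-1) - 50)*48 = (1 - 50)*48 = -49*48 = -2352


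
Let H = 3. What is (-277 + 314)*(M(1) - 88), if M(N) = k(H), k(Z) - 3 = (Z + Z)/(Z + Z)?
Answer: -3108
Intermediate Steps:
k(Z) = 4 (k(Z) = 3 + (Z + Z)/(Z + Z) = 3 + (2*Z)/((2*Z)) = 3 + (2*Z)*(1/(2*Z)) = 3 + 1 = 4)
M(N) = 4
(-277 + 314)*(M(1) - 88) = (-277 + 314)*(4 - 88) = 37*(-84) = -3108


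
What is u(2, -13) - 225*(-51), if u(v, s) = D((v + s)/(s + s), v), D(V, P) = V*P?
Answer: 149186/13 ≈ 11476.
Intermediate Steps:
D(V, P) = P*V
u(v, s) = v*(s + v)/(2*s) (u(v, s) = v*((v + s)/(s + s)) = v*((s + v)/((2*s))) = v*((s + v)*(1/(2*s))) = v*((s + v)/(2*s)) = v*(s + v)/(2*s))
u(2, -13) - 225*(-51) = (½)*2*(-13 + 2)/(-13) - 225*(-51) = (½)*2*(-1/13)*(-11) + 11475 = 11/13 + 11475 = 149186/13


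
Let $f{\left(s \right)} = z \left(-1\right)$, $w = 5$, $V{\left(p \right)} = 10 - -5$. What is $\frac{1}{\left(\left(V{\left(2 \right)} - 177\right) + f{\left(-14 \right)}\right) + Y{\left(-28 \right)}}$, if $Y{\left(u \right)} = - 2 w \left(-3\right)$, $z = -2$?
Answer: $- \frac{1}{130} \approx -0.0076923$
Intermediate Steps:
$V{\left(p \right)} = 15$ ($V{\left(p \right)} = 10 + 5 = 15$)
$f{\left(s \right)} = 2$ ($f{\left(s \right)} = \left(-2\right) \left(-1\right) = 2$)
$Y{\left(u \right)} = 30$ ($Y{\left(u \right)} = \left(-2\right) 5 \left(-3\right) = \left(-10\right) \left(-3\right) = 30$)
$\frac{1}{\left(\left(V{\left(2 \right)} - 177\right) + f{\left(-14 \right)}\right) + Y{\left(-28 \right)}} = \frac{1}{\left(\left(15 - 177\right) + 2\right) + 30} = \frac{1}{\left(-162 + 2\right) + 30} = \frac{1}{-160 + 30} = \frac{1}{-130} = - \frac{1}{130}$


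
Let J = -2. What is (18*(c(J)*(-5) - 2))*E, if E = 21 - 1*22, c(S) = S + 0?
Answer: -144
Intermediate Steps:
c(S) = S
E = -1 (E = 21 - 22 = -1)
(18*(c(J)*(-5) - 2))*E = (18*(-2*(-5) - 2))*(-1) = (18*(10 - 2))*(-1) = (18*8)*(-1) = 144*(-1) = -144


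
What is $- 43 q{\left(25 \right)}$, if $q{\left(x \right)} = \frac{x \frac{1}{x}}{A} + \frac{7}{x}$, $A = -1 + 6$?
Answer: $- \frac{516}{25} \approx -20.64$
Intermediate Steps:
$A = 5$
$q{\left(x \right)} = \frac{1}{5} + \frac{7}{x}$ ($q{\left(x \right)} = \frac{x \frac{1}{x}}{5} + \frac{7}{x} = 1 \cdot \frac{1}{5} + \frac{7}{x} = \frac{1}{5} + \frac{7}{x}$)
$- 43 q{\left(25 \right)} = - 43 \frac{35 + 25}{5 \cdot 25} = - 43 \cdot \frac{1}{5} \cdot \frac{1}{25} \cdot 60 = \left(-43\right) \frac{12}{25} = - \frac{516}{25}$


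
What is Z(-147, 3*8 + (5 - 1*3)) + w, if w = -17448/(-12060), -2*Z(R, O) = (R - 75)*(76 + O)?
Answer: 11380064/1005 ≈ 11323.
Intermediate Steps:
Z(R, O) = -(-75 + R)*(76 + O)/2 (Z(R, O) = -(R - 75)*(76 + O)/2 = -(-75 + R)*(76 + O)/2)
w = 1454/1005 (w = -17448*(-1/12060) = 1454/1005 ≈ 1.4468)
Z(-147, 3*8 + (5 - 1*3)) + w = (2850 - 38*(-147) + 75*(3*8 + (5 - 1*3))/2 - ½*(3*8 + (5 - 1*3))*(-147)) + 1454/1005 = (2850 + 5586 + 75*(24 + (5 - 3))/2 - ½*(24 + (5 - 3))*(-147)) + 1454/1005 = (2850 + 5586 + 75*(24 + 2)/2 - ½*(24 + 2)*(-147)) + 1454/1005 = (2850 + 5586 + (75/2)*26 - ½*26*(-147)) + 1454/1005 = (2850 + 5586 + 975 + 1911) + 1454/1005 = 11322 + 1454/1005 = 11380064/1005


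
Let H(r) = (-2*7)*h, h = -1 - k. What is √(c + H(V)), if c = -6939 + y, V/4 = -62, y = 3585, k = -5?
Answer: I*√3410 ≈ 58.395*I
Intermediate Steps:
h = 4 (h = -1 - 1*(-5) = -1 + 5 = 4)
V = -248 (V = 4*(-62) = -248)
H(r) = -56 (H(r) = -2*7*4 = -14*4 = -56)
c = -3354 (c = -6939 + 3585 = -3354)
√(c + H(V)) = √(-3354 - 56) = √(-3410) = I*√3410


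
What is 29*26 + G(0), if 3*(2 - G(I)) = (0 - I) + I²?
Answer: 756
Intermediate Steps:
G(I) = 2 - I²/3 + I/3 (G(I) = 2 - ((0 - I) + I²)/3 = 2 - (-I + I²)/3 = 2 - (I² - I)/3 = 2 + (-I²/3 + I/3) = 2 - I²/3 + I/3)
29*26 + G(0) = 29*26 + (2 - ⅓*0² + (⅓)*0) = 754 + (2 - ⅓*0 + 0) = 754 + (2 + 0 + 0) = 754 + 2 = 756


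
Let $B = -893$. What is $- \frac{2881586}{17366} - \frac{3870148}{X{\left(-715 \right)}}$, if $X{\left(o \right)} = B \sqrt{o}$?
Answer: $- \frac{1440793}{8683} - \frac{203692 i \sqrt{715}}{33605} \approx -165.93 - 162.08 i$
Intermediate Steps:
$X{\left(o \right)} = - 893 \sqrt{o}$
$- \frac{2881586}{17366} - \frac{3870148}{X{\left(-715 \right)}} = - \frac{2881586}{17366} - \frac{3870148}{\left(-893\right) \sqrt{-715}} = \left(-2881586\right) \frac{1}{17366} - \frac{3870148}{\left(-893\right) i \sqrt{715}} = - \frac{1440793}{8683} - \frac{3870148}{\left(-893\right) i \sqrt{715}} = - \frac{1440793}{8683} - 3870148 \frac{i \sqrt{715}}{638495} = - \frac{1440793}{8683} - \frac{203692 i \sqrt{715}}{33605}$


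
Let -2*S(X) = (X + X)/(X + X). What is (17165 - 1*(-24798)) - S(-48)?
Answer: 83927/2 ≈ 41964.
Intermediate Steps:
S(X) = -1/2 (S(X) = -(X + X)/(2*(X + X)) = -2*X/(2*(2*X)) = -2*X*1/(2*X)/2 = -1/2*1 = -1/2)
(17165 - 1*(-24798)) - S(-48) = (17165 - 1*(-24798)) - 1*(-1/2) = (17165 + 24798) + 1/2 = 41963 + 1/2 = 83927/2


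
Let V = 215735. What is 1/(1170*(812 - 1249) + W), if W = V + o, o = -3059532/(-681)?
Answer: -227/66071141 ≈ -3.4357e-6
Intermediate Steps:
o = 1019844/227 (o = -3059532*(-1)/681 = -2698*(-378/227) = 1019844/227 ≈ 4492.7)
W = 49991689/227 (W = 215735 + 1019844/227 = 49991689/227 ≈ 2.2023e+5)
1/(1170*(812 - 1249) + W) = 1/(1170*(812 - 1249) + 49991689/227) = 1/(1170*(-437) + 49991689/227) = 1/(-511290 + 49991689/227) = 1/(-66071141/227) = -227/66071141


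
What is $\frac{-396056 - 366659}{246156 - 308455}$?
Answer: $\frac{762715}{62299} \approx 12.243$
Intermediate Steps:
$\frac{-396056 - 366659}{246156 - 308455} = - \frac{762715}{-62299} = \left(-762715\right) \left(- \frac{1}{62299}\right) = \frac{762715}{62299}$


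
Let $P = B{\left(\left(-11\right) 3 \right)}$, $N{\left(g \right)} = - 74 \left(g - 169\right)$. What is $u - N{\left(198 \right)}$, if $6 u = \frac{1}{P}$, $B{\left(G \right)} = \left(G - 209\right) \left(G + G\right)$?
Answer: $\frac{205655473}{95832} \approx 2146.0$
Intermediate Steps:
$N{\left(g \right)} = 12506 - 74 g$ ($N{\left(g \right)} = - 74 \left(-169 + g\right) = 12506 - 74 g$)
$B{\left(G \right)} = 2 G \left(-209 + G\right)$ ($B{\left(G \right)} = \left(-209 + G\right) 2 G = 2 G \left(-209 + G\right)$)
$P = 15972$ ($P = 2 \left(\left(-11\right) 3\right) \left(-209 - 33\right) = 2 \left(-33\right) \left(-209 - 33\right) = 2 \left(-33\right) \left(-242\right) = 15972$)
$u = \frac{1}{95832}$ ($u = \frac{1}{6 \cdot 15972} = \frac{1}{6} \cdot \frac{1}{15972} = \frac{1}{95832} \approx 1.0435 \cdot 10^{-5}$)
$u - N{\left(198 \right)} = \frac{1}{95832} - \left(12506 - 14652\right) = \frac{1}{95832} - -2146 = \frac{1}{95832} + 2146 = \frac{205655473}{95832}$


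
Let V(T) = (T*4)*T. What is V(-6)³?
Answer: 2985984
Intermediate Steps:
V(T) = 4*T² (V(T) = (4*T)*T = 4*T²)
V(-6)³ = (4*(-6)²)³ = (4*36)³ = 144³ = 2985984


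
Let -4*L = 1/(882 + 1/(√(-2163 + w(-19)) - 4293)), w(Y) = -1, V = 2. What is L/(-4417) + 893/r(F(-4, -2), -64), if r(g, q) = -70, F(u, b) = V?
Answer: -16159224720090213661/1266680555538942740 + I*√541/126668055553894274 ≈ -12.757 + 1.8362e-16*I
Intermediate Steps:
F(u, b) = 2
L = -1/(4*(882 + 1/(-4293 + 2*I*√541))) (L = -1/(4*(882 + 1/(√(-2163 - 1) - 4293))) = -1/(4*(882 + 1/(√(-2164) - 4293))) = -1/(4*(882 + 1/(2*I*√541 - 4293))) = -1/(4*(882 + 1/(-4293 + 2*I*√541))) ≈ -0.00028345 - 8.1107e-13*I)
L/(-4417) + 893/r(F(-4, -2), -64) = (-16257031173/57354790832644 - I*√541/28677395416322)/(-4417) + 893/(-70) = (-16257031173/57354790832644 - I*√541/28677395416322)*(-1/4417) + 893*(-1/70) = (16257031173/253336111107788548 + I*√541/126668055553894274) - 893/70 = -16159224720090213661/1266680555538942740 + I*√541/126668055553894274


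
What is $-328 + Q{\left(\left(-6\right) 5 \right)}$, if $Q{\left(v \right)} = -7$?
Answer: $-335$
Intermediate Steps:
$-328 + Q{\left(\left(-6\right) 5 \right)} = -328 - 7 = -335$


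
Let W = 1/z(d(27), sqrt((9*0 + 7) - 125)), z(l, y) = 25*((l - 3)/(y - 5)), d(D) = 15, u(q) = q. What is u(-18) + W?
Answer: -1081/60 + I*sqrt(118)/300 ≈ -18.017 + 0.036209*I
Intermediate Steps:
z(l, y) = 25*(-3 + l)/(-5 + y) (z(l, y) = 25*((-3 + l)/(-5 + y)) = 25*(-3 + l)/(-5 + y))
W = -1/60 + I*sqrt(118)/300 (W = 1/(25*(-3 + 15)/(-5 + sqrt((9*0 + 7) - 125))) = 1/(25*12/(-5 + sqrt((0 + 7) - 125))) = 1/(25*12/(-5 + sqrt(7 - 125))) = 1/(25*12/(-5 + sqrt(-118))) = 1/(25*12/(-5 + I*sqrt(118))) = 1/(300/(-5 + I*sqrt(118))) = -1/60 + I*sqrt(118)/300 ≈ -0.016667 + 0.036209*I)
u(-18) + W = -18 + (-1/60 + I*sqrt(118)/300) = -1081/60 + I*sqrt(118)/300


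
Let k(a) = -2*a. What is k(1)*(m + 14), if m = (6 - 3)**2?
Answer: -46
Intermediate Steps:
m = 9 (m = 3**2 = 9)
k(1)*(m + 14) = (-2*1)*(9 + 14) = -2*23 = -46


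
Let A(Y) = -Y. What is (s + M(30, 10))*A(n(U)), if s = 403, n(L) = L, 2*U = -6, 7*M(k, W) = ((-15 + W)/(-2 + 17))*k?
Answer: 8433/7 ≈ 1204.7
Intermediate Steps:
M(k, W) = k*(-1 + W/15)/7 (M(k, W) = (((-15 + W)/(-2 + 17))*k)/7 = (((-15 + W)/15)*k)/7 = (((-15 + W)*(1/15))*k)/7 = ((-1 + W/15)*k)/7 = (k*(-1 + W/15))/7 = k*(-1 + W/15)/7)
U = -3 (U = (½)*(-6) = -3)
(s + M(30, 10))*A(n(U)) = (403 + (1/105)*30*(-15 + 10))*(-1*(-3)) = (403 + (1/105)*30*(-5))*3 = (403 - 10/7)*3 = (2811/7)*3 = 8433/7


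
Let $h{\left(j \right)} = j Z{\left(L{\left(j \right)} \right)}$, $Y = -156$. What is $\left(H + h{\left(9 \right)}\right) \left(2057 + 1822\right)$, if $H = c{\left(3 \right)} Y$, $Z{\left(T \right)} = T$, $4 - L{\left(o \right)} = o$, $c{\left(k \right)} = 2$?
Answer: $-1384803$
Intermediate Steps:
$L{\left(o \right)} = 4 - o$
$h{\left(j \right)} = j \left(4 - j\right)$
$H = -312$ ($H = 2 \left(-156\right) = -312$)
$\left(H + h{\left(9 \right)}\right) \left(2057 + 1822\right) = \left(-312 + 9 \left(4 - 9\right)\right) \left(2057 + 1822\right) = \left(-312 + 9 \left(4 - 9\right)\right) 3879 = \left(-312 + 9 \left(-5\right)\right) 3879 = \left(-312 - 45\right) 3879 = \left(-357\right) 3879 = -1384803$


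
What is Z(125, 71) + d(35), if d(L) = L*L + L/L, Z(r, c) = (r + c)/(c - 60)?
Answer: 13682/11 ≈ 1243.8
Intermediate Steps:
Z(r, c) = (c + r)/(-60 + c)
d(L) = 1 + L**2 (d(L) = L**2 + 1 = 1 + L**2)
Z(125, 71) + d(35) = (71 + 125)/(-60 + 71) + (1 + 35**2) = 196/11 + (1 + 1225) = (1/11)*196 + 1226 = 196/11 + 1226 = 13682/11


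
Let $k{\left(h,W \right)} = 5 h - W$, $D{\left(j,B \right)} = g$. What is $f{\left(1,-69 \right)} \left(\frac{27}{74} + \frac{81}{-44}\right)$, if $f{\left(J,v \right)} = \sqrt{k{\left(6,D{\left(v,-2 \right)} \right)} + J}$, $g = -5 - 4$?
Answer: $- \frac{2403 \sqrt{10}}{814} \approx -9.3353$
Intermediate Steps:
$g = -9$
$D{\left(j,B \right)} = -9$
$k{\left(h,W \right)} = - W + 5 h$
$f{\left(J,v \right)} = \sqrt{39 + J}$ ($f{\left(J,v \right)} = \sqrt{\left(\left(-1\right) \left(-9\right) + 5 \cdot 6\right) + J} = \sqrt{\left(9 + 30\right) + J} = \sqrt{39 + J}$)
$f{\left(1,-69 \right)} \left(\frac{27}{74} + \frac{81}{-44}\right) = \sqrt{39 + 1} \left(\frac{27}{74} + \frac{81}{-44}\right) = \sqrt{40} \left(27 \cdot \frac{1}{74} + 81 \left(- \frac{1}{44}\right)\right) = 2 \sqrt{10} \left(\frac{27}{74} - \frac{81}{44}\right) = 2 \sqrt{10} \left(- \frac{2403}{1628}\right) = - \frac{2403 \sqrt{10}}{814}$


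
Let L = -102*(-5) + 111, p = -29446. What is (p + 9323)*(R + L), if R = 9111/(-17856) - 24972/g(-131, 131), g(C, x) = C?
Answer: -12726522687827/779712 ≈ -1.6322e+7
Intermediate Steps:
R = 148235497/779712 (R = 9111/(-17856) - 24972/(-131) = 9111*(-1/17856) - 24972*(-1/131) = -3037/5952 + 24972/131 = 148235497/779712 ≈ 190.12)
L = 621 (L = 510 + 111 = 621)
(p + 9323)*(R + L) = (-29446 + 9323)*(148235497/779712 + 621) = -20123*632436649/779712 = -12726522687827/779712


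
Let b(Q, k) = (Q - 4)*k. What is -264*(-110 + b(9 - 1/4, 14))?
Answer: 11484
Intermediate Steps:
b(Q, k) = k*(-4 + Q) (b(Q, k) = (-4 + Q)*k = k*(-4 + Q))
-264*(-110 + b(9 - 1/4, 14)) = -264*(-110 + 14*(-4 + (9 - 1/4))) = -264*(-110 + 14*(-4 + (9 - 1*¼))) = -264*(-110 + 14*(-4 + (9 - ¼))) = -264*(-110 + 14*(-4 + 35/4)) = -264*(-110 + 14*(19/4)) = -264*(-110 + 133/2) = -264*(-87/2) = 11484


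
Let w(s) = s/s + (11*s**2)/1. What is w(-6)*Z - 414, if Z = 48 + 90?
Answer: 54372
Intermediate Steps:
Z = 138
w(s) = 1 + 11*s**2 (w(s) = 1 + (11*s**2)*1 = 1 + 11*s**2)
w(-6)*Z - 414 = (1 + 11*(-6)**2)*138 - 414 = (1 + 11*36)*138 - 414 = (1 + 396)*138 - 414 = 397*138 - 414 = 54786 - 414 = 54372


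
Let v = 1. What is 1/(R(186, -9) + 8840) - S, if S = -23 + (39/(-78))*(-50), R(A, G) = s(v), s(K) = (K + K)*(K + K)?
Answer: -17687/8844 ≈ -1.9999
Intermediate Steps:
s(K) = 4*K² (s(K) = (2*K)*(2*K) = 4*K²)
R(A, G) = 4 (R(A, G) = 4*1² = 4*1 = 4)
S = 2 (S = -23 + (39*(-1/78))*(-50) = -23 - ½*(-50) = -23 + 25 = 2)
1/(R(186, -9) + 8840) - S = 1/(4 + 8840) - 1*2 = 1/8844 - 2 = -17687/8844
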